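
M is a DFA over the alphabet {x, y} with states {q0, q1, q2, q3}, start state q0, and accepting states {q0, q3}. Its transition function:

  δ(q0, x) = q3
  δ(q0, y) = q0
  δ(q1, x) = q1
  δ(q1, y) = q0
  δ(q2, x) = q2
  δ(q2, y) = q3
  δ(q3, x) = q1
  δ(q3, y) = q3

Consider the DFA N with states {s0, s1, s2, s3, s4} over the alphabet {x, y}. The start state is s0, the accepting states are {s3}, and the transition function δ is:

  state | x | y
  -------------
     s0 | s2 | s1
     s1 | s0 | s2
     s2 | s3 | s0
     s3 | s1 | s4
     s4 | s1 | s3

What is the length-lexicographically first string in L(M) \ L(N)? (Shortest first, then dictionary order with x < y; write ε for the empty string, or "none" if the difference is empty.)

The empty string ε is accepted by M but not by N.
Since ε is the unique shortest string, it is the required witness.

ε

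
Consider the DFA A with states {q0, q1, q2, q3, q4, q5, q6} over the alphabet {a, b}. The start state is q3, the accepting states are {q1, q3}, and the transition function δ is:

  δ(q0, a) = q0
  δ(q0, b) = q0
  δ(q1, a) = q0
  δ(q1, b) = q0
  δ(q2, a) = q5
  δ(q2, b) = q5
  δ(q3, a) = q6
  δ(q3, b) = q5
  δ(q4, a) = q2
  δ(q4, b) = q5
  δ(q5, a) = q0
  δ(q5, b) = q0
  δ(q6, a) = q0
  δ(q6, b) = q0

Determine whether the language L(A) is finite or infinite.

The useful states (reachable from q3 and able to reach an accepting state) are {q3}.
Restricted to these states the transition graph has no cycle, so every accepting path has bounded length and L is finite.

finite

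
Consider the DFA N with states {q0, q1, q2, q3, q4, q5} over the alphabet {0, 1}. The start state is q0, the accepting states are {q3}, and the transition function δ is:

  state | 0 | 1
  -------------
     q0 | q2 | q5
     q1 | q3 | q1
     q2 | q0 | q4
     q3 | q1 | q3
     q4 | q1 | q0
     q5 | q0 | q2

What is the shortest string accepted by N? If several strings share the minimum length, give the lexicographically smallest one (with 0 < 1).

0100

A breadth-first search from q0 reaches an accepting state first via the path q0 → q2 → q4 → q1 → q3 on input 0100.
No string of length < 4 is accepted (BFS exhausts all shorter strings without reaching an accepting state), and 0100 is the lexicographically least accepting string of length 4.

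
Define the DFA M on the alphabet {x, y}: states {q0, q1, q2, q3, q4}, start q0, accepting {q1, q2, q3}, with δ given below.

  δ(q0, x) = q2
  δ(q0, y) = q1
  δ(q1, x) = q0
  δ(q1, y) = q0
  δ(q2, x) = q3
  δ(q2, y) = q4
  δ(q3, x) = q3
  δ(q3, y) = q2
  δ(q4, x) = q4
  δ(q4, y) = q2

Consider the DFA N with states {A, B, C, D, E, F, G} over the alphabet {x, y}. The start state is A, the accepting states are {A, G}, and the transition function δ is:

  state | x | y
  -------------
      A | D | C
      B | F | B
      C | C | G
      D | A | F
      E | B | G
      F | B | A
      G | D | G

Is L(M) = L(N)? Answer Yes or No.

No

The string x is accepted by M but rejected by N.
So L(M) ≠ L(N).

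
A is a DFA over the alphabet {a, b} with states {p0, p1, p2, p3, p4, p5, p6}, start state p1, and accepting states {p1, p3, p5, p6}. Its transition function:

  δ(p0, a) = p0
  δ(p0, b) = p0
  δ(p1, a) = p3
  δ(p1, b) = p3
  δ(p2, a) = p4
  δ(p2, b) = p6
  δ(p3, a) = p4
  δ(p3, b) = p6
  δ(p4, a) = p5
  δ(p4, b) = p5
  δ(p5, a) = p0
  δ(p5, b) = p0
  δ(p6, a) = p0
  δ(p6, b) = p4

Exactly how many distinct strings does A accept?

13

The useful subgraph on states {p1, p3, p4, p5, p6} is acyclic, so L(A) is finite; the longest accepting path visits 5 useful states, giving maximum string length 4.
Counting accepting paths from p1 by length: 1 of length 0, 2 of length 1, 2 of length 2, 4 of length 3, 4 of length 4. Total 13.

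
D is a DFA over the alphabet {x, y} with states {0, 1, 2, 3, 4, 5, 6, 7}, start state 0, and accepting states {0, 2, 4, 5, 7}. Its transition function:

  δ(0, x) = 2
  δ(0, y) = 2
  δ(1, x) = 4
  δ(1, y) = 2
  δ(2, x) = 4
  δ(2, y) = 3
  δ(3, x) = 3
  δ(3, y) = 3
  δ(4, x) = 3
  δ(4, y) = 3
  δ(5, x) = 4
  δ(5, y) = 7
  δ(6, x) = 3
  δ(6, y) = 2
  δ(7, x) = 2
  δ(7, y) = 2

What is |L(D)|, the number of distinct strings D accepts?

5

The useful subgraph on states {0, 2, 4} is acyclic, so L(D) is finite; the longest accepting path visits 3 useful states, giving maximum string length 2.
Counting accepting paths from 0 by length: 1 of length 0, 2 of length 1, 2 of length 2. Total 5.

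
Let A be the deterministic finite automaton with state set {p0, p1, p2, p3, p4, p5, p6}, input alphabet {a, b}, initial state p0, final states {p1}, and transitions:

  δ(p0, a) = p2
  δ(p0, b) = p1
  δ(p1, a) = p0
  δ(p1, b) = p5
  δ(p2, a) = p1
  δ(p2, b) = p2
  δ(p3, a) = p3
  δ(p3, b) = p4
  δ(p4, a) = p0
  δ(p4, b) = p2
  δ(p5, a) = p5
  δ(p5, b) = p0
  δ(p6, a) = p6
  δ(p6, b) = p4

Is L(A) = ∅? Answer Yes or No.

No

The string b is accepted: the run p0 → p1 ends in the accepting state p1.
Since at least one string is accepted, L(A) is not empty.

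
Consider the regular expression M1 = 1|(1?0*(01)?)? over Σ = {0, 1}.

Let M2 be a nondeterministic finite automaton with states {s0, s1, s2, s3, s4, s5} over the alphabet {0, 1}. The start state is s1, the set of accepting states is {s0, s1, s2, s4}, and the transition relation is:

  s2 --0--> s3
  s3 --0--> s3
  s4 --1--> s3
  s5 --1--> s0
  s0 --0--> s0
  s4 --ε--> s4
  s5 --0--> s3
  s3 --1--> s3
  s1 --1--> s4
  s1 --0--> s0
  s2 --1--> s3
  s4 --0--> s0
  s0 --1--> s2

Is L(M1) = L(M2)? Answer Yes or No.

Yes

Converting the expression M1 to a DFA (subset construction, then merging equivalent states) gives the minimal DFA with states {r0, r1, r2, r3, r4}, start state r0, accepting states {r0, r1, r2, r3} and transitions r0: 0→r1, 1→r2; r1: 0→r1, 1→r3; r2: 0→r1, 1→r4; r3: 0→r4, 1→r4; r4: 0→r4, 1→r4.
Exploring the product automaton M1 × M2 from the start pair (r0, s1), following both machines on each input symbol, reaches 5 state pairs: (r0, s1), (r1, s0), (r2, s4), (r3, s2), (r4, s3).
M1 accepts in {r0, r1, r2, r3} and M2 accepts in {s0, s1, s2, s4}. In every reachable pair the two components are either both accepting — (r0, s1), (r1, s0), (r2, s4), (r3, s2) — or both non-accepting, so no string is accepted by exactly one of the machines: L(M1) \ L(M2) and L(M2) \ L(M1) are both empty.
Hence every string is accepted by M1 iff it is accepted by M2, and the two languages coincide.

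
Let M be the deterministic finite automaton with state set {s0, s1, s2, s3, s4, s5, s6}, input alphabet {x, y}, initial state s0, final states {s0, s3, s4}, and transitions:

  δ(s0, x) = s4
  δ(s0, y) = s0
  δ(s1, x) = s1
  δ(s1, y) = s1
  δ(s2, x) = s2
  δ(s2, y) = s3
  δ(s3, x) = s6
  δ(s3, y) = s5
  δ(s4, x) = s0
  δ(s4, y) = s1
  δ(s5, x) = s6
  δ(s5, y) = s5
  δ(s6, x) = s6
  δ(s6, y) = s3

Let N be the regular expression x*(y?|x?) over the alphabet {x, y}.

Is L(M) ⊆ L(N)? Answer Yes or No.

The string yx is in L(M) but not in L(N).
So L(M) ⊄ L(N).

No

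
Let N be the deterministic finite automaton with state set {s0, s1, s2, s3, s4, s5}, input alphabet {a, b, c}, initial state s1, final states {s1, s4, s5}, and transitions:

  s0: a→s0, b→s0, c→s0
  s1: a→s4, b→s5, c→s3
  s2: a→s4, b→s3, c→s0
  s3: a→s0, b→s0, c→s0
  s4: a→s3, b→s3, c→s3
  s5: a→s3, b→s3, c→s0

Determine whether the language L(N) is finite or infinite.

The useful states (reachable from s1 and able to reach an accepting state) are {s1, s4, s5}.
Restricted to these states the transition graph has no cycle, so every accepting path has bounded length and L is finite.

finite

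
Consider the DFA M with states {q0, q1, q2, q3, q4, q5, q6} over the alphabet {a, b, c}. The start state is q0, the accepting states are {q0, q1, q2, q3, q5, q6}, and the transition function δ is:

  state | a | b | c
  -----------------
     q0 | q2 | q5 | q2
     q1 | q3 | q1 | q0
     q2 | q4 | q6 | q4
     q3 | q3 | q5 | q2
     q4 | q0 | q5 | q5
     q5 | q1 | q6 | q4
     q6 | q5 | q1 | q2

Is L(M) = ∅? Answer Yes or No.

No

The empty string ε is accepted: the run q0 ends in the accepting state q0.
Since at least one string is accepted, L(M) is not empty.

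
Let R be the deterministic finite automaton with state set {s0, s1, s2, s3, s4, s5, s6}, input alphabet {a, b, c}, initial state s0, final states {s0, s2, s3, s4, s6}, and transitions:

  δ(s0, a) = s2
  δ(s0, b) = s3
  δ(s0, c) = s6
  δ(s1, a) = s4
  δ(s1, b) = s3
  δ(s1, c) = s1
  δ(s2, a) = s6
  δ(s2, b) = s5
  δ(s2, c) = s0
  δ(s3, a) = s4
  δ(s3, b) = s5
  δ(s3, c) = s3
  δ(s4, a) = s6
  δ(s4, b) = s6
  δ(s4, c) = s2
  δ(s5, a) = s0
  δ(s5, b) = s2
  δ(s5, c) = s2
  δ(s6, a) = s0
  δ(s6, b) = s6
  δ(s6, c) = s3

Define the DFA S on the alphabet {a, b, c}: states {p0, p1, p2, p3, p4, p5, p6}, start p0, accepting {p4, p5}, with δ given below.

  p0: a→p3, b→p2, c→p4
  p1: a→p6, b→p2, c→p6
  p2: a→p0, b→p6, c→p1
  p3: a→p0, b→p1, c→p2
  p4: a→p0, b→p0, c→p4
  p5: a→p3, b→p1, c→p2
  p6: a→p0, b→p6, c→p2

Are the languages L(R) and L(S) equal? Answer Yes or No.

No

The empty string ε is accepted by R but rejected by S.
So L(R) ≠ L(S).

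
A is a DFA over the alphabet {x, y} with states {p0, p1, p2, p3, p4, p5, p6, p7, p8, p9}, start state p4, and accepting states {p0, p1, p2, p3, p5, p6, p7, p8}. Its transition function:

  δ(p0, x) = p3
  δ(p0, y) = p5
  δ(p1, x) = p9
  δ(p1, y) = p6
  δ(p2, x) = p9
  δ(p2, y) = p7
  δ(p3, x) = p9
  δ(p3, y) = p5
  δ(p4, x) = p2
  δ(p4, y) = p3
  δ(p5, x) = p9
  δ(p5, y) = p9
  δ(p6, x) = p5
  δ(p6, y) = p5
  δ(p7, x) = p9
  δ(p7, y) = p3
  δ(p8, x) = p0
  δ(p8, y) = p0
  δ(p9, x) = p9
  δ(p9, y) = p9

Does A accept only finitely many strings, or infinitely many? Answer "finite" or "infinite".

finite

The useful states (reachable from p4 and able to reach an accepting state) are {p2, p3, p4, p5, p7}.
Restricted to these states the transition graph has no cycle, so every accepting path has bounded length and L is finite.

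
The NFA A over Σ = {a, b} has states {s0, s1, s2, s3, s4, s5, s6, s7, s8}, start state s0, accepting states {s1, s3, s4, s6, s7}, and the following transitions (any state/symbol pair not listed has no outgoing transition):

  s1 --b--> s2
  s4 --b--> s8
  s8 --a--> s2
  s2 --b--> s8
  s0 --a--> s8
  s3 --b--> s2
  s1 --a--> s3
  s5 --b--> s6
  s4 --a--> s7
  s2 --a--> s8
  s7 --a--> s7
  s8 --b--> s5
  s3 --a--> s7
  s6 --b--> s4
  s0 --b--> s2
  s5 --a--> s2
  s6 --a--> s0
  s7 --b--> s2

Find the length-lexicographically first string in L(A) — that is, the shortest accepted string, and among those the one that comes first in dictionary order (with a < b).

abb

A breadth-first search from s0 reaches an accepting state first via the path s0 → s8 → s5 → s6 on input abb.
No string of length < 3 is accepted (BFS exhausts all shorter strings without reaching an accepting state), and abb is the lexicographically least accepting string of length 3.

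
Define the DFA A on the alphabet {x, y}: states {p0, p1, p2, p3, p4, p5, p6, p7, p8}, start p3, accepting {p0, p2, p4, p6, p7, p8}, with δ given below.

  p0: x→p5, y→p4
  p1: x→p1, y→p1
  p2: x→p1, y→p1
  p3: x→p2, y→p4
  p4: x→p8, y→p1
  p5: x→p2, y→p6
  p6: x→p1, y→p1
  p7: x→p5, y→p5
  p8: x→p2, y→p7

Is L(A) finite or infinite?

finite

The useful states (reachable from p3 and able to reach an accepting state) are {p2, p3, p4, p5, p6, p7, p8}.
Restricted to these states the transition graph has no cycle, so every accepting path has bounded length and L is finite.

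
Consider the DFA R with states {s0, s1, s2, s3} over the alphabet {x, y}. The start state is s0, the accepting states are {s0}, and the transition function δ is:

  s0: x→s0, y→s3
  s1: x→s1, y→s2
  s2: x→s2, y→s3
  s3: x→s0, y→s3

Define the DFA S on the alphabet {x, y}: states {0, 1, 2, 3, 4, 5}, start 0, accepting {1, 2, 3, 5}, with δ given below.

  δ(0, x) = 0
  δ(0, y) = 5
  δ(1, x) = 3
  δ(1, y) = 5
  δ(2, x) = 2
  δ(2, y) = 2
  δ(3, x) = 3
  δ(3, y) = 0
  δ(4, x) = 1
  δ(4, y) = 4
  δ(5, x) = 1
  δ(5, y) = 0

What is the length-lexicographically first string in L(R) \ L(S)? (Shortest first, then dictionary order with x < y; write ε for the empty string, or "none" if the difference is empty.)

The empty string ε is accepted by R but not by S.
Since ε is the unique shortest string, it is the required witness.

ε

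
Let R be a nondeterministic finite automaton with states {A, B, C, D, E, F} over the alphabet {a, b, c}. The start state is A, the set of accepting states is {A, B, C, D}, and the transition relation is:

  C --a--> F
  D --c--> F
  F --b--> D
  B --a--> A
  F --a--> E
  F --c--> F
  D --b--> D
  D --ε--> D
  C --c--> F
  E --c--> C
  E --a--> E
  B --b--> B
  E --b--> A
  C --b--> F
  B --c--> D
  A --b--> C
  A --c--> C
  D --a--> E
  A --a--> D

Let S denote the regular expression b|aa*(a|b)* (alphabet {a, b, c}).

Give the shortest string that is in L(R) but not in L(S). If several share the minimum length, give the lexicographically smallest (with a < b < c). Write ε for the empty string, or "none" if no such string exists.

ε

The empty string ε is accepted by R but not by S.
Since ε is the unique shortest string, it is the required witness.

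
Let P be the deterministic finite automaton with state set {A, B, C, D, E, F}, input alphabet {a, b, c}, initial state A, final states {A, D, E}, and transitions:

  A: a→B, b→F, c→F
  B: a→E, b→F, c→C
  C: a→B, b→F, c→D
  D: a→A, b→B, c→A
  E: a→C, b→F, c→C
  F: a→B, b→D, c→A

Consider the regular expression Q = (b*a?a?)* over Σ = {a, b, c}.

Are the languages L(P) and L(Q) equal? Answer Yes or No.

The string bc is accepted by P but rejected by Q.
So L(P) ≠ L(Q).

No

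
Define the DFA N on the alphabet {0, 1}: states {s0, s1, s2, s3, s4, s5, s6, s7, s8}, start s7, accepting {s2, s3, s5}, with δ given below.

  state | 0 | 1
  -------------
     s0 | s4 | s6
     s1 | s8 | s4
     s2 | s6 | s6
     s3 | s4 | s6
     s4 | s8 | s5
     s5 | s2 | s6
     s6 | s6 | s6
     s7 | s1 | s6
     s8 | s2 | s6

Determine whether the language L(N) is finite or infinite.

The useful states (reachable from s7 and able to reach an accepting state) are {s1, s2, s4, s5, s7, s8}.
Restricted to these states the transition graph has no cycle, so every accepting path has bounded length and L is finite.

finite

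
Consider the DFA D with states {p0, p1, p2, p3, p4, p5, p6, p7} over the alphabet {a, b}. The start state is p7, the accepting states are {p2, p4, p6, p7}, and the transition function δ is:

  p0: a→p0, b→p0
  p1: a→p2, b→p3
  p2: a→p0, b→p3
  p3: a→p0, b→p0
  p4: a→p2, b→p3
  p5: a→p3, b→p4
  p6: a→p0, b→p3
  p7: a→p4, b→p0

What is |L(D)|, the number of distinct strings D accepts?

3

The useful subgraph on states {p2, p4, p7} is acyclic, so L(D) is finite; the longest accepting path visits 3 useful states, giving maximum string length 2.
Counting accepting paths from p7 by length: 1 of length 0, 1 of length 1, 1 of length 2. Total 3.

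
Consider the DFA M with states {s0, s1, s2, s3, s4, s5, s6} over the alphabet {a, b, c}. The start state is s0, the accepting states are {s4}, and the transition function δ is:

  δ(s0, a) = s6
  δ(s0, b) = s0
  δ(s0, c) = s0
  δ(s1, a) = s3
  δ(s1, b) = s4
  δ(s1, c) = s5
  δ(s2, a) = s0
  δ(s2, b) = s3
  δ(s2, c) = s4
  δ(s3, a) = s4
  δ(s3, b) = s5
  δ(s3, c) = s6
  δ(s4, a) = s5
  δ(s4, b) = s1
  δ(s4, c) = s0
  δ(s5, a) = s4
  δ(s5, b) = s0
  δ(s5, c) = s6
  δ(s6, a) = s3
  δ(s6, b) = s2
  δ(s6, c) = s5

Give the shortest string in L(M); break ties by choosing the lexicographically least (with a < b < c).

A breadth-first search from s0 reaches an accepting state first via the path s0 → s6 → s3 → s4 on input aaa.
No string of length < 3 is accepted (BFS exhausts all shorter strings without reaching an accepting state), and aaa is the lexicographically least accepting string of length 3.

aaa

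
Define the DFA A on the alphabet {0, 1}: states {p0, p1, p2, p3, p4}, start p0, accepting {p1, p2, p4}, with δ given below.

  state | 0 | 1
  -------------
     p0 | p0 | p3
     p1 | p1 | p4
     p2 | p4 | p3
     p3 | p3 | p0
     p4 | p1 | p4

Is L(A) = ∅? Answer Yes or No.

Yes

The states reachable from the start state are {p0, p3}.
None of the accepting states {p1, p2, p4} is reachable, so no string is accepted and L(A) = ∅.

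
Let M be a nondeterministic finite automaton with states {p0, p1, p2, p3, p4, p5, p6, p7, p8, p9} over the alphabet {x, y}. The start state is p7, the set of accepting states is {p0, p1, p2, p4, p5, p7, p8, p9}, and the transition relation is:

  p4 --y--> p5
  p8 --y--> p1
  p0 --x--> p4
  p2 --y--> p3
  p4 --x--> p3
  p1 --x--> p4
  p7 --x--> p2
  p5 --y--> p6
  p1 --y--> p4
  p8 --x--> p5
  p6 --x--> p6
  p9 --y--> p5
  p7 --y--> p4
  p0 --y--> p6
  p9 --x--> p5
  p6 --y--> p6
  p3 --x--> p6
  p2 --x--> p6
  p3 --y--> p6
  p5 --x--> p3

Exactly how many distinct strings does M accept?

4

The useful subgraph on states {p2, p4, p5, p7} is acyclic, so L(M) is finite; the longest accepting path visits 3 useful states, giving maximum string length 2.
Counting accepting paths from p7 by length: 1 of length 0, 2 of length 1, 1 of length 2. Total 4.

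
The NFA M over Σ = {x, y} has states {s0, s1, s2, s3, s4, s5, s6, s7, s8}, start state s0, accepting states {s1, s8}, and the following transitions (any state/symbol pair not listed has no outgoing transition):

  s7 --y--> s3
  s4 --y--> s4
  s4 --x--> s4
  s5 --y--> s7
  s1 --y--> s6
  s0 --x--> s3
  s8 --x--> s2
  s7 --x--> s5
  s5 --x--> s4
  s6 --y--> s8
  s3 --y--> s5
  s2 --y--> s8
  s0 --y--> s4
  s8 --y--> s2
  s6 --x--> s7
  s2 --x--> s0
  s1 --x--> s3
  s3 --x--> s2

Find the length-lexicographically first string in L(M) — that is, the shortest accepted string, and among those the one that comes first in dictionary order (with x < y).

xxy

A breadth-first search from s0 reaches an accepting state first via the path s0 → s3 → s2 → s8 on input xxy.
No string of length < 3 is accepted (BFS exhausts all shorter strings without reaching an accepting state), and xxy is the lexicographically least accepting string of length 3.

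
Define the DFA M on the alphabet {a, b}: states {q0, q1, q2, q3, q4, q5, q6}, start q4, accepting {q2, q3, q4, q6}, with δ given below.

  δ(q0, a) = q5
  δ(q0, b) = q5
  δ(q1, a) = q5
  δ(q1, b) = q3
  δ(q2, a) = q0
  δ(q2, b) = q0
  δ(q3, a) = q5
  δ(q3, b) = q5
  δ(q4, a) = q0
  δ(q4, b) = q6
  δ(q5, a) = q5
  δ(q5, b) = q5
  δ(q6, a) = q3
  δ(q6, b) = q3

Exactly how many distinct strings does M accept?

The useful subgraph on states {q3, q4, q6} is acyclic, so L(M) is finite; the longest accepting path visits 3 useful states, giving maximum string length 2.
Counting accepting paths from q4 by length: 1 of length 0, 1 of length 1, 2 of length 2. Total 4.

4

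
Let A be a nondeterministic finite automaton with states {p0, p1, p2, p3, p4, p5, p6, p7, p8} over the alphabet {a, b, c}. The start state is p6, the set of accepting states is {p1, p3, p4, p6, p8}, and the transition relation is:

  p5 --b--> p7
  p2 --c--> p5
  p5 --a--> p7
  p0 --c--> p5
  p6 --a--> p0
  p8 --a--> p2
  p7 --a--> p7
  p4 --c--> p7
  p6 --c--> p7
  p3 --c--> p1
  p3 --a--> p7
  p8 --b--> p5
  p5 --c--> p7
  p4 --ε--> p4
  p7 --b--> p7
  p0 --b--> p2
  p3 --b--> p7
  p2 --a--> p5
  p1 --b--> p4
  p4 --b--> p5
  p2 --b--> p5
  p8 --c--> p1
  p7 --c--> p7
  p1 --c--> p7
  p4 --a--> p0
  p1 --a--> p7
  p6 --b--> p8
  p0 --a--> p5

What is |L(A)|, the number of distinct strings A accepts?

The useful subgraph on states {p1, p4, p6, p8} is acyclic, so L(A) is finite; the longest accepting path visits 4 useful states, giving maximum string length 3.
Counting accepting paths from p6 by length: 1 of length 0, 1 of length 1, 1 of length 2, 1 of length 3. Total 4.

4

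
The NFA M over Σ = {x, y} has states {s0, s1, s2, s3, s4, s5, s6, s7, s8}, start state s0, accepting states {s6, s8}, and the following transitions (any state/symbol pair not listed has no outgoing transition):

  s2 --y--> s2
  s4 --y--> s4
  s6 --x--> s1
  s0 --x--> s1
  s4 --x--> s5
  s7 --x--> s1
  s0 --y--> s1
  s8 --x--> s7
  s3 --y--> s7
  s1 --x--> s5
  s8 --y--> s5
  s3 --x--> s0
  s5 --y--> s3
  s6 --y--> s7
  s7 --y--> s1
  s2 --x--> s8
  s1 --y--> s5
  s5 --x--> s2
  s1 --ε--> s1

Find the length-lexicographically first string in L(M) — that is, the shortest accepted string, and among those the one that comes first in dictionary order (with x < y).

A breadth-first search from s0 reaches an accepting state first via the path s0 → s1 → s5 → s2 → s8 on input xxxx.
No string of length < 4 is accepted (BFS exhausts all shorter strings without reaching an accepting state), and xxxx is the lexicographically least accepting string of length 4.

xxxx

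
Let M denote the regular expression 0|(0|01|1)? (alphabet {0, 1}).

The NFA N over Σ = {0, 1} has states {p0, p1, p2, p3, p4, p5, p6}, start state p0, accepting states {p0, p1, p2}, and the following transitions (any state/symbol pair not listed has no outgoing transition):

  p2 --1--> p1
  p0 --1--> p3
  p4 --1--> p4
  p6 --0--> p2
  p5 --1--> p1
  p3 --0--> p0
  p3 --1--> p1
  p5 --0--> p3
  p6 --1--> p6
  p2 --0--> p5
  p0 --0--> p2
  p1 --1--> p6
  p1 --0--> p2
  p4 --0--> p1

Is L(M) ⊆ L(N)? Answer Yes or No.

No

The string 1 is in L(M) but not in L(N).
So L(M) ⊄ L(N).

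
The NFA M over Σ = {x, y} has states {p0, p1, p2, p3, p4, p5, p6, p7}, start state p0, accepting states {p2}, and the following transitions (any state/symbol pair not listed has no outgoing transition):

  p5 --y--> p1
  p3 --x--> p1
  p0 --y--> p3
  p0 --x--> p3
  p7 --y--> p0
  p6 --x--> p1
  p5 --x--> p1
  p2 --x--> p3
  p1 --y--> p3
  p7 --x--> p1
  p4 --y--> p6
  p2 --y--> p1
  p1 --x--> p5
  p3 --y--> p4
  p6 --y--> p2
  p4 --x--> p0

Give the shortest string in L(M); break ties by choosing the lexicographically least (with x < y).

xyyy

A breadth-first search from p0 reaches an accepting state first via the path p0 → p3 → p4 → p6 → p2 on input xyyy.
No string of length < 4 is accepted (BFS exhausts all shorter strings without reaching an accepting state), and xyyy is the lexicographically least accepting string of length 4.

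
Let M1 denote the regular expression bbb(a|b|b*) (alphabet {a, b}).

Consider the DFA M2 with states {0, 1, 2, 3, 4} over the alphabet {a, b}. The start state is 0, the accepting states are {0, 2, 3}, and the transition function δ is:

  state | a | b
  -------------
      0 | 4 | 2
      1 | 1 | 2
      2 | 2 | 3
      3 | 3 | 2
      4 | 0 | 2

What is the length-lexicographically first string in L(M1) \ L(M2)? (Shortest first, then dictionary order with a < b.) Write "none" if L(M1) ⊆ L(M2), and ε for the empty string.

Converting the expression M1 to a DFA (subset construction, then merging equivalent states) gives the minimal DFA with states {r0, r1, r2, r3, r4, r5, r6}, start state r0, accepting states {r4, r5, r6} and transitions r0: a→r1, b→r2; r1: a→r1, b→r1; r2: a→r1, b→r3; r3: a→r1, b→r4; r4: a→r5, b→r6; r5: a→r1, b→r1; r6: a→r1, b→r6.
Exploring the product automaton M1 × M2 from the start pair (r0, 0), following both machines on each input symbol, reaches 11 state pairs: (r0, 0), (r1, 4), (r2, 2), (r1, 0), (r1, 2), (r3, 3), (r1, 3), (r4, 2), (r5, 2), (r6, 3), (r6, 2).
M1 accepts in {r4, r5, r6} and M2 accepts in {0, 2, 3}. The reachable pairs whose M1-component is accepting are (r4, 2), (r5, 2), (r6, 3), (r6, 2); in each of them the M2-component is accepting too, so the product for L(M1) \ L(M2) (M1-component accepting, M2-component rejecting) has no reachable accepting pair and the difference is empty.
So every string accepted by M1 is also accepted by M2: L(M1) \ L(M2) = ∅ and there is no such string.

none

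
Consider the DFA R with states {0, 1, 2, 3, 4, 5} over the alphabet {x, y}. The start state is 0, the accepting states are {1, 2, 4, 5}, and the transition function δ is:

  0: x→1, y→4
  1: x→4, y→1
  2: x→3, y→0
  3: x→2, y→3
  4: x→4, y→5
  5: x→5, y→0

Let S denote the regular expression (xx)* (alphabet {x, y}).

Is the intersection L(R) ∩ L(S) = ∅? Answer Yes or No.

The string xx is accepted by both R and S.
Hence L(R) ∩ L(S) ≠ ∅.

No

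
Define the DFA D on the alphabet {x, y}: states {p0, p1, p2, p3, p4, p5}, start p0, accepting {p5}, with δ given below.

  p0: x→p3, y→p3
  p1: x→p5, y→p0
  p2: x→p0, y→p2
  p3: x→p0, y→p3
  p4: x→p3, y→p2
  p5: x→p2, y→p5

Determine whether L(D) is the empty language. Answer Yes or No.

The states reachable from the start state are {p0, p3}.
None of the accepting states {p5} is reachable, so no string is accepted and L(D) = ∅.

Yes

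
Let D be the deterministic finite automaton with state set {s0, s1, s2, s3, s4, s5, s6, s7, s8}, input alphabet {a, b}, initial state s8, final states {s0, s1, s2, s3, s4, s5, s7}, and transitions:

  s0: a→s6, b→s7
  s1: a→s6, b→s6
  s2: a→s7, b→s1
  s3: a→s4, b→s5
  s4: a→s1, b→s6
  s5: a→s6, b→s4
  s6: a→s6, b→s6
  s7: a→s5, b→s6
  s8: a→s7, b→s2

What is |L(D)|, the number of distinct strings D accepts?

The useful subgraph on states {s1, s2, s4, s5, s7, s8} is acyclic, so L(D) is finite; the longest accepting path visits 6 useful states, giving maximum string length 5.
Counting accepting paths from s8 by length: 2 of length 1, 3 of length 2, 2 of length 3, 2 of length 4, 1 of length 5. Total 10.

10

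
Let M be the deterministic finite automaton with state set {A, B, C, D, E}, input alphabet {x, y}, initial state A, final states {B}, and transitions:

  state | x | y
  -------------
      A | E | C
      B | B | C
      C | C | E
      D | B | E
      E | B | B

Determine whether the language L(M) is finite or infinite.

State C is reachable from the start and can reach an accepting state, and it lies on the cycle C → C.
Traversing that cycle any number of times yields accepted strings of unbounded length, so the language is infinite.

infinite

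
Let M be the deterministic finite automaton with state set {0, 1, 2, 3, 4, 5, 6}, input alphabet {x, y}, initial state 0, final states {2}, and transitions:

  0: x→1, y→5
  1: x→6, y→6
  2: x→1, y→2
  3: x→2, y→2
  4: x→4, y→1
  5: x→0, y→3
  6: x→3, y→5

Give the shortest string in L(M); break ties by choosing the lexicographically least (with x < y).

yyx

A breadth-first search from 0 reaches an accepting state first via the path 0 → 5 → 3 → 2 on input yyx.
No string of length < 3 is accepted (BFS exhausts all shorter strings without reaching an accepting state), and yyx is the lexicographically least accepting string of length 3.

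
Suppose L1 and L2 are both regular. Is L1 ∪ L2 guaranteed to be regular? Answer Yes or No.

Yes

Given DFAs for L₁ and L₂, run them in parallel: the product automaton on Q₁ × Q₂ that accepts when either component is accepting recognises L₁ ∪ L₂ (equivalently, R₁ | R₂ is a regular expression for it).
So the regular languages are closed under union.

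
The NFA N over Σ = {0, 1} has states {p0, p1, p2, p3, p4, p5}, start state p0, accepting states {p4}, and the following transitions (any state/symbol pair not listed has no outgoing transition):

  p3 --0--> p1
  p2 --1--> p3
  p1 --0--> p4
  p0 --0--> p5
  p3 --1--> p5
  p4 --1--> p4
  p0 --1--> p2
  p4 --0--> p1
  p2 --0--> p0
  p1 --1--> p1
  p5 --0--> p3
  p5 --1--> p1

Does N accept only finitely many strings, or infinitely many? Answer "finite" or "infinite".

State p0 is reachable from the start and can reach an accepting state, and it lies on the cycle p0 → p2 → p0.
Traversing that cycle any number of times yields accepted strings of unbounded length, so the language is infinite.

infinite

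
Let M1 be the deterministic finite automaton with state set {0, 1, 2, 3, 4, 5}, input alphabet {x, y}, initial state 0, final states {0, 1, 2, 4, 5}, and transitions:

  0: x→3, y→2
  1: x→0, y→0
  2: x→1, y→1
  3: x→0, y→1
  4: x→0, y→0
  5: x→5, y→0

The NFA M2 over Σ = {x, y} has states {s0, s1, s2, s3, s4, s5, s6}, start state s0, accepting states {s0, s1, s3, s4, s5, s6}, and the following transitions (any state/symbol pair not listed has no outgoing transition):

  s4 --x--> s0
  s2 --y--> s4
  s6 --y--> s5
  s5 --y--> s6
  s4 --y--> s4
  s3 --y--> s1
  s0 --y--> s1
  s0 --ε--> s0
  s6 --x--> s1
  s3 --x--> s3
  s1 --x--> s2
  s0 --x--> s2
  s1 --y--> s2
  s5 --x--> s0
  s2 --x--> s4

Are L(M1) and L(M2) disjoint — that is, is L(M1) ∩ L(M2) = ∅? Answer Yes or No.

The empty string ε is accepted by both M1 and M2.
Hence L(M1) ∩ L(M2) ≠ ∅.

No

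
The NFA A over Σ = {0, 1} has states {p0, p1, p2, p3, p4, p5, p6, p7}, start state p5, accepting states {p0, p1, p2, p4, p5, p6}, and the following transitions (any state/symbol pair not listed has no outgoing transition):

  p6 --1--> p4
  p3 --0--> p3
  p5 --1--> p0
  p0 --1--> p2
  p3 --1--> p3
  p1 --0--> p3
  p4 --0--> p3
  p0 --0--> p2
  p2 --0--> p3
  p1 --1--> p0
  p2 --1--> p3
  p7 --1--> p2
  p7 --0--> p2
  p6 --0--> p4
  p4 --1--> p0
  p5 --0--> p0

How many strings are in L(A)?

The useful subgraph on states {p0, p2, p5} is acyclic, so L(A) is finite; the longest accepting path visits 3 useful states, giving maximum string length 2.
Counting accepting paths from p5 by length: 1 of length 0, 2 of length 1, 4 of length 2. Total 7.

7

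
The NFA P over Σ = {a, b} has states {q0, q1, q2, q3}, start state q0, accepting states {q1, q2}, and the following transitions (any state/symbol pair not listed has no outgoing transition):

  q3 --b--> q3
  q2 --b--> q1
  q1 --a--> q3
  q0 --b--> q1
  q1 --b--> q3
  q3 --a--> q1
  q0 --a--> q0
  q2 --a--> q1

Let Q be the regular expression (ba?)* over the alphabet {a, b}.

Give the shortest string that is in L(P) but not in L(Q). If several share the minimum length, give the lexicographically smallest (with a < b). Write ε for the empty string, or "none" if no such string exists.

The string ab is accepted by P but not by Q.
No shorter string lies in the difference, and ab is the lexicographically first length-2 string in L(P) \ L(Q).

ab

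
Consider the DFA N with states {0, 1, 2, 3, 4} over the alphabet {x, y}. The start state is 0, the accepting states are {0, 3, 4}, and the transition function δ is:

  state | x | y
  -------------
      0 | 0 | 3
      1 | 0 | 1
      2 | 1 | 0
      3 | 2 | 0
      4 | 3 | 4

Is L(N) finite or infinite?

infinite

State 0 is reachable from the start and can reach an accepting state, and it lies on the cycle 0 → 0.
Traversing that cycle any number of times yields accepted strings of unbounded length, so the language is infinite.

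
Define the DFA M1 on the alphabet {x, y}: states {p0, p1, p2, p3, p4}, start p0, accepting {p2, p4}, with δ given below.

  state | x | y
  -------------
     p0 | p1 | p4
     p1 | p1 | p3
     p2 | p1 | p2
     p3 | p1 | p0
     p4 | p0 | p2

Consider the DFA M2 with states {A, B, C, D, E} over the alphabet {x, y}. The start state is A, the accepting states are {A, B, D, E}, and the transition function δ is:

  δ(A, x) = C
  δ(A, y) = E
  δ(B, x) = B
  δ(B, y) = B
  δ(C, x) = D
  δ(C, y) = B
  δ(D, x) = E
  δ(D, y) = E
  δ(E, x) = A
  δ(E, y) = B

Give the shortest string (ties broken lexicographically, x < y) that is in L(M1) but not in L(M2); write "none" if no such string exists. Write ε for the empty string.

Exploring the product automaton M1 × M2 from the start pair (p0, A), following both machines on each input symbol, reaches 12 state pairs: (p0, A), (p1, C), (p4, E), (p1, D), (p3, B), (p2, B), (p1, E), (p3, E), (p1, B), (p0, B), (p1, A), (p4, B).
M1 accepts in {p2, p4} and M2 accepts in {A, B, D, E}. The reachable pairs whose M1-component is accepting are (p4, E), (p2, B), (p4, B); in each of them the M2-component is accepting too, so the product for L(M1) \ L(M2) (M1-component accepting, M2-component rejecting) has no reachable accepting pair and the difference is empty.
So every string accepted by M1 is also accepted by M2: L(M1) \ L(M2) = ∅ and there is no such string.

none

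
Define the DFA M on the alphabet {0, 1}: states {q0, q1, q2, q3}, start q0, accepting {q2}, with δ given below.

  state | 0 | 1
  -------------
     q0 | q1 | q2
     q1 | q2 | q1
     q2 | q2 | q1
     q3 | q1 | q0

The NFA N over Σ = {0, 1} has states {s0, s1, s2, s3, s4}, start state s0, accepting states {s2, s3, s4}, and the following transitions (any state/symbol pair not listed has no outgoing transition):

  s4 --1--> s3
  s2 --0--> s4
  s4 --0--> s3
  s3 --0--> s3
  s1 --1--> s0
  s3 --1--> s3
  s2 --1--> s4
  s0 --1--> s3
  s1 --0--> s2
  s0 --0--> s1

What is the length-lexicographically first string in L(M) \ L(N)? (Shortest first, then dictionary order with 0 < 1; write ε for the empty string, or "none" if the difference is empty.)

010

The string 010 is accepted by M but not by N.
No shorter string lies in the difference, and 010 is the lexicographically first length-3 string in L(M) \ L(N).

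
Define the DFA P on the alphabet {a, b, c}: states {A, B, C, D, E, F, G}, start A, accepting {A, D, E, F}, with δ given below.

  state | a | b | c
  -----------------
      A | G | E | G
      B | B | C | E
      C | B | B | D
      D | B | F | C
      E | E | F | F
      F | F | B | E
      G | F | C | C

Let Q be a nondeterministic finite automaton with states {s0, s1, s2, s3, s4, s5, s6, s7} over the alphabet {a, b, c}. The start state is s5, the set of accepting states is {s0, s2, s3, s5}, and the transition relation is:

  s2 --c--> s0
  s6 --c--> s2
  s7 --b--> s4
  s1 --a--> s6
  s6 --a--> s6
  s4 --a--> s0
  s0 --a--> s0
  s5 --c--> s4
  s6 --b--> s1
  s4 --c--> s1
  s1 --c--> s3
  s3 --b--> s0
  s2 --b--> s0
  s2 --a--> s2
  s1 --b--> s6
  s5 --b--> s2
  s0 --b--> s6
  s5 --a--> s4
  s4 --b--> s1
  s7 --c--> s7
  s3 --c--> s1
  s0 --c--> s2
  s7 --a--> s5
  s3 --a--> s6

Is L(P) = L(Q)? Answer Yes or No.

Exploring the product automaton P × Q from the start pair (A, s5), following both machines on each input symbol, reaches 7 state pairs: (A, s5), (G, s4), (E, s2), (F, s0), (C, s1), (B, s6), (D, s3).
P accepts in {A, D, E, F} and Q accepts in {s0, s2, s3, s5}. In every reachable pair the two components are either both accepting — (A, s5), (E, s2), (F, s0), (D, s3) — or both non-accepting, so no string is accepted by exactly one of the machines: L(P) \ L(Q) and L(Q) \ L(P) are both empty.
Hence every string is accepted by P iff it is accepted by Q, and the two languages coincide.

Yes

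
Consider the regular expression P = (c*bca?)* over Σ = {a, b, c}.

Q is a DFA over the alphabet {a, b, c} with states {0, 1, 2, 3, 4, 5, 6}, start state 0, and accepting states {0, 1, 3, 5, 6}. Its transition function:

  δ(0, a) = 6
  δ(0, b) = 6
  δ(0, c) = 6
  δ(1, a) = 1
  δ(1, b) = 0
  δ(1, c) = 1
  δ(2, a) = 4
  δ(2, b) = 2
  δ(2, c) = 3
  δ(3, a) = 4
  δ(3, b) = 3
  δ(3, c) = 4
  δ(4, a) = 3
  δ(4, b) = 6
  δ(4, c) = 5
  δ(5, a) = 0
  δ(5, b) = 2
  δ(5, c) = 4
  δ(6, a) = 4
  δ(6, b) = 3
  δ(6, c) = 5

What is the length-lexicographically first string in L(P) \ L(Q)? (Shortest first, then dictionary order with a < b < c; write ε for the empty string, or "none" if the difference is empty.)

cbc

The string cbc is accepted by P but not by Q.
No shorter string lies in the difference, and cbc is the lexicographically first length-3 string in L(P) \ L(Q).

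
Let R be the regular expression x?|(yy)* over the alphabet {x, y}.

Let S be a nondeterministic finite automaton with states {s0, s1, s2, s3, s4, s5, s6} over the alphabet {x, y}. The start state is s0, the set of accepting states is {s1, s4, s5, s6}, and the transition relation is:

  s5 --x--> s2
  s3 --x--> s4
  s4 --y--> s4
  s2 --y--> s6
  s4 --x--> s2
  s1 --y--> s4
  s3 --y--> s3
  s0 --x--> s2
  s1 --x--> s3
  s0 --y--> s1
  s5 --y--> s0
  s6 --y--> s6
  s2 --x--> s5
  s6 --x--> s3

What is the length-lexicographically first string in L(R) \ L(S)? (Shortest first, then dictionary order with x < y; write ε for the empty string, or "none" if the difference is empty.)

ε

The empty string ε is accepted by R but not by S.
Since ε is the unique shortest string, it is the required witness.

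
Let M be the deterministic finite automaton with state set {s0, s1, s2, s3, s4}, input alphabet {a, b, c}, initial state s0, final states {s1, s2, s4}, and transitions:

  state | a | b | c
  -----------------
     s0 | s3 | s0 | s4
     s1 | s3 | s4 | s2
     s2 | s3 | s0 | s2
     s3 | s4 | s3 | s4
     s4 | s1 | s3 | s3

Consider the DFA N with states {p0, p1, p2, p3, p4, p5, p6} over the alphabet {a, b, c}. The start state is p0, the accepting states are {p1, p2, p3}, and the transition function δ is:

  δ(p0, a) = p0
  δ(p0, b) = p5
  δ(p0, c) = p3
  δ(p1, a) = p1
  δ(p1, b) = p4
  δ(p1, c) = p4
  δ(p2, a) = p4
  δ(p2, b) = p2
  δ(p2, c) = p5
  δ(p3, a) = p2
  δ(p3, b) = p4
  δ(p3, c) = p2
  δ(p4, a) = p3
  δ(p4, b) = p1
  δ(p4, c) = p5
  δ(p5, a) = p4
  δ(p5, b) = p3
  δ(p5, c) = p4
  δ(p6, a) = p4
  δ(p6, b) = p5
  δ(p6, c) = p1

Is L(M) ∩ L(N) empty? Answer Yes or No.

The string c is accepted by both M and N.
Hence L(M) ∩ L(N) ≠ ∅.

No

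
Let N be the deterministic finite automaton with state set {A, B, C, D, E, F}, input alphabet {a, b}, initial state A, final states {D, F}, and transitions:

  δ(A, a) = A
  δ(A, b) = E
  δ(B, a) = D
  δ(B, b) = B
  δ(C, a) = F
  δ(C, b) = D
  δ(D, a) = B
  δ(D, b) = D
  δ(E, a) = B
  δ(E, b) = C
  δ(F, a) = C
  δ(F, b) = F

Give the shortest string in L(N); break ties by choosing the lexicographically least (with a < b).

A breadth-first search from A reaches an accepting state first via the path A → E → B → D on input baa.
No string of length < 3 is accepted (BFS exhausts all shorter strings without reaching an accepting state), and baa is the lexicographically least accepting string of length 3.

baa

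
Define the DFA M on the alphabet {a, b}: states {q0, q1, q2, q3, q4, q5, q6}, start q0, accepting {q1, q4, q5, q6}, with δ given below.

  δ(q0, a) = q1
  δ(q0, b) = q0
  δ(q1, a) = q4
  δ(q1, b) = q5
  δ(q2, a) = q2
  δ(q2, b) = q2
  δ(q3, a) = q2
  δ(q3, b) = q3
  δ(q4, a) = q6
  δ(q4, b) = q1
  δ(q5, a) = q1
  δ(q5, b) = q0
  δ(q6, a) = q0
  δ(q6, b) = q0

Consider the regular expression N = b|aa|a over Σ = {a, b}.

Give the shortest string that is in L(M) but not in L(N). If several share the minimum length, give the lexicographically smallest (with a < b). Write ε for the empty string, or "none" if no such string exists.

The string ab is accepted by M but not by N.
No shorter string lies in the difference, and ab is the lexicographically first length-2 string in L(M) \ L(N).

ab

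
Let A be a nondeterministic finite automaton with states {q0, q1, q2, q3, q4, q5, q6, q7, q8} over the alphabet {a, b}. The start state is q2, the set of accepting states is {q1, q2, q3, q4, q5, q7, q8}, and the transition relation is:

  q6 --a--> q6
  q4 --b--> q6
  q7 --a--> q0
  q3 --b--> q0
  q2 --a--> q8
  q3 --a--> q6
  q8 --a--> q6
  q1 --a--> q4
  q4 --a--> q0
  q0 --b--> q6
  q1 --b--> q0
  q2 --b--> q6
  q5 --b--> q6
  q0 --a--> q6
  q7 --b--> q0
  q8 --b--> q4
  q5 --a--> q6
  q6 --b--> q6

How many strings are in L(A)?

The useful subgraph on states {q2, q4, q8} is acyclic, so L(A) is finite; the longest accepting path visits 3 useful states, giving maximum string length 2.
Counting accepting paths from q2 by length: 1 of length 0, 1 of length 1, 1 of length 2. Total 3.

3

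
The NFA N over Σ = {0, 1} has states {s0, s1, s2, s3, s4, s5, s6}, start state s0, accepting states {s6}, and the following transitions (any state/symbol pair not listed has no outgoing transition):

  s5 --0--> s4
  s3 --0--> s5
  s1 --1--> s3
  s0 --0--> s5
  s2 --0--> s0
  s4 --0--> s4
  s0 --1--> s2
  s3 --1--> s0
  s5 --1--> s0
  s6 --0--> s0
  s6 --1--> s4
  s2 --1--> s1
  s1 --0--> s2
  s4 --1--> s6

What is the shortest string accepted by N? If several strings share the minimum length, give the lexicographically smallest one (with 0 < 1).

001

A breadth-first search from s0 reaches an accepting state first via the path s0 → s5 → s4 → s6 on input 001.
No string of length < 3 is accepted (BFS exhausts all shorter strings without reaching an accepting state), and 001 is the lexicographically least accepting string of length 3.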